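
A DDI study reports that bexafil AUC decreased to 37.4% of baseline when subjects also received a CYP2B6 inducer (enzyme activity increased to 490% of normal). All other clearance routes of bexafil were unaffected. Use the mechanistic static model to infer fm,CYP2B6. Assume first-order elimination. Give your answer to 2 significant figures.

Let fm be the CYP2B6 fraction. New clearance relative to baseline = fm × 4.9 + (1 − fm).
AUC ratio = 1 / (new CL fraction), so new CL fraction = 1 / 0.374 = 2.674.
fm × 4.9 + 1 − fm = 2.674  ⇒  fm × (4.9 − 1) = 1.674  ⇒  fm = 0.43.

0.43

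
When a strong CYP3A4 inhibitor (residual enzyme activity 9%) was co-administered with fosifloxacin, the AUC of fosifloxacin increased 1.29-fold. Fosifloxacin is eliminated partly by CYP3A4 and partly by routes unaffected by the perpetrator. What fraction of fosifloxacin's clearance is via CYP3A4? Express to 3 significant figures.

0.247

Call the CYP3A4 fraction fm. After the interaction, CL_new/CL_old = fm × 0.09 + (1 − fm).
AUC ratio = 1 / (new CL fraction), so new CL fraction = 1 / 1.29 = 0.7752.
fm × 0.09 + 1 − fm = 0.7752  ⇒  fm × (0.09 − 1) = −0.2248  ⇒  fm = 0.247.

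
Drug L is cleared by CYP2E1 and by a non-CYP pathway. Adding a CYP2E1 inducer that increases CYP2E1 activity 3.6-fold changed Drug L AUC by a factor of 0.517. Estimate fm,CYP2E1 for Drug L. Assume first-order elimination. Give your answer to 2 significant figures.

0.36

Write x for the fraction cleared via CYP2E1. The observed AUC change means clearance rose to 1/0.517 = 1.934 of baseline.
Only the CYP2E1 route changed, so 1.934 = x·3.6 + (1 − x), giving x = 0.36.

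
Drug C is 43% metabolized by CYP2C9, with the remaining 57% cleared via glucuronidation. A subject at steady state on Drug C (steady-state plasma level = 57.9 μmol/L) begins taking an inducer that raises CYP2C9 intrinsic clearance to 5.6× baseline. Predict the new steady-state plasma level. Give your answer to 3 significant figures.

CYP2C9: 0.43 × 5.6 = 2.408
Other: 0.57 (unchanged)
New clearance relative to baseline: 2.408 + 0.57 = 2.978.
New steady-state plasma level = baseline ÷ relative clearance = 57.9 / 2.978 = 19.4 μmol/L.

19.4 μmol/L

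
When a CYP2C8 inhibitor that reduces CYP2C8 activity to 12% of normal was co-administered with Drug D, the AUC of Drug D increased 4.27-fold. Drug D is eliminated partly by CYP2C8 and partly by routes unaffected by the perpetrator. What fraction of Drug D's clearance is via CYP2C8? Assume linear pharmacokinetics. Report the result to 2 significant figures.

Write x for the fraction cleared via CYP2C8. The observed AUC change means clearance fell to 1/4.27 = 0.2342 of baseline.
Setting x·0.12 + (1 − x) = 0.2342 and solving: x = (0.2342 − 1)/(0.12 − 1) = 0.87.

0.87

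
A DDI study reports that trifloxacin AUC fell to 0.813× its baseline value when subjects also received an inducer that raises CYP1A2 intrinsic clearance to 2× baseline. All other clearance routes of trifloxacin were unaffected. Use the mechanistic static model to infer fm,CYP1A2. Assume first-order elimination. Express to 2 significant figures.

0.23

Let fm be the CYP1A2 fraction. New clearance relative to baseline = fm × 2 + (1 − fm).
AUC ratio = 1 / (new CL fraction), so new CL fraction = 1 / 0.813 = 1.23.
fm × 2 + 1 − fm = 1.23  ⇒  fm × (2 − 1) = 0.23  ⇒  fm = 0.23.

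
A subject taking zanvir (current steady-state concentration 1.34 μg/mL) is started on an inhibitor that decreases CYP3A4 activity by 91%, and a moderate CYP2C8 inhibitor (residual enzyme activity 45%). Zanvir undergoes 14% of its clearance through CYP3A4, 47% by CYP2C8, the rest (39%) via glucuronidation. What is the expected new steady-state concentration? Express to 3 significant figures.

2.18 μg/mL

CYP3A4: 0.14 × 0.09 = 0.0126
CYP2C8: 0.47 × 0.45 = 0.2115
Other: 0.39 (unchanged)
Relative clearance = 0.0126 + 0.2115 + 0.39 = 0.6141.
Steady-state concentration ∝ 1/CL: new value = 1.34 / 0.6141 = 2.18 μg/mL.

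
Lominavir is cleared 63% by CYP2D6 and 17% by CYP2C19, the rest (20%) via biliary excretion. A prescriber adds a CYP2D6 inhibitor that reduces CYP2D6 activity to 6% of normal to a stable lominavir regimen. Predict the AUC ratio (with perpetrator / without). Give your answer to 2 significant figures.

2.5

The CYP2D6 pathway (63% of clearance) drops to 0.06× activity: 0.63 × 0.06 = 0.0378.
CYP2C19 (17%) and the residual 20% are unaffected.
New clearance relative to baseline: 0.0378 + 0.17 + 0.2 = 0.4078.
AUC is inversely proportional to clearance, so the fold-change is 1 / 0.4078 = 2.5.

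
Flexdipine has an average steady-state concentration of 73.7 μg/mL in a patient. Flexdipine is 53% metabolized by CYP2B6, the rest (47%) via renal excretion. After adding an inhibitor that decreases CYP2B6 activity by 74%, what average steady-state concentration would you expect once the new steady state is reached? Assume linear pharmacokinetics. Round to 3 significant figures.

The CYP2B6 pathway (53% of clearance) drops to 0.26× activity: 0.53 × 0.26 = 0.1378.
The remaining 47% of clearance is unaffected.
Relative clearance = 0.1378 + 0.47 = 0.6078.
New average steady-state concentration = baseline ÷ relative clearance = 73.7 / 0.6078 = 121 μg/mL.

121 μg/mL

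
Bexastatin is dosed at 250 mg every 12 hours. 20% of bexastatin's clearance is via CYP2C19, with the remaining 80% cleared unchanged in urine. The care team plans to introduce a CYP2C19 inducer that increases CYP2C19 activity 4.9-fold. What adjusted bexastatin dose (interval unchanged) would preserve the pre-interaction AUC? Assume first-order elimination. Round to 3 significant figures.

The CYP2C19 pathway (20% of clearance) rises to 4.9× activity: 0.2 × 4.9 = 0.98.
The remaining 80% of clearance is unaffected.
CL_new/CL_old = 0.98 + 0.8 = 1.78.
To maintain the same steady-state level, dose must scale with clearance: new dose = 250 × 1.78 = 445 mg.

445 mg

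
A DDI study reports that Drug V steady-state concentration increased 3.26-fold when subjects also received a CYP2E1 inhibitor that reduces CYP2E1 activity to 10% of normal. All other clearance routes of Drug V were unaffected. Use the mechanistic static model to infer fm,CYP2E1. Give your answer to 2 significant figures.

0.77

Let fm be the CYP2E1 fraction. New clearance relative to baseline = fm × 0.1 + (1 − fm).
Steady-state concentration ratio = 1 / (new CL fraction), so new CL fraction = 1 / 3.26 = 0.3067.
fm × 0.1 + 1 − fm = 0.3067  ⇒  fm × (0.1 − 1) = −0.6933  ⇒  fm = 0.77.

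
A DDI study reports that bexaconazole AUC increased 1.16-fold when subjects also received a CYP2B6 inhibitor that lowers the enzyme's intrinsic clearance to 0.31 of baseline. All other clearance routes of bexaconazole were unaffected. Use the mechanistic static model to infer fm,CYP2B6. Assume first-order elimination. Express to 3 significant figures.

Let x = fm,CYP2B6. Because AUC ∝ 1/CL, relative clearance fell to 1/1.16 = 0.8621.
Only the CYP2B6 route changed, so 0.8621 = x·0.31 + (1 − x), giving x = 0.200.

0.200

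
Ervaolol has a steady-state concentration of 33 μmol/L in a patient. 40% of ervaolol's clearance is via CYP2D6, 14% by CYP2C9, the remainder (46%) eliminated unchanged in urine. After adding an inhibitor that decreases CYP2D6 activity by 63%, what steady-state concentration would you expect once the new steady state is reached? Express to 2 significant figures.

44 μmol/L

The CYP2D6 pathway (40% of clearance) drops to 0.37× activity: 0.4 × 0.37 = 0.148.
CYP2C9 (14%) and the residual 46% are unaffected.
Relative clearance = 0.148 + 0.14 + 0.46 = 0.748.
With dosing unchanged, steady-state concentration scales as 1/CL: 33 / 0.748 = 44 μmol/L.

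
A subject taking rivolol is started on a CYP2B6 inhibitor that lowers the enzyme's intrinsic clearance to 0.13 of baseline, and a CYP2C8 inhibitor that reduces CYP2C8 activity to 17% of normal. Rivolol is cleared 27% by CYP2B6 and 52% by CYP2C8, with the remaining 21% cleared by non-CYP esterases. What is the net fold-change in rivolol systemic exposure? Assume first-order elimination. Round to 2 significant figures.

The CYP2B6 pathway (27% of clearance) falls to 0.13× activity: 0.27 × 0.13 = 0.0351.
The CYP2C8 pathway (52% of clearance) is reduced to 0.17× activity: 0.52 × 0.17 = 0.0884.
The remaining 21% of clearance is unaffected.
Relative clearance = 0.0351 + 0.0884 + 0.21 = 0.3335.
Net systemic exposure ratio = 1 / 0.3335 = 3.0.

3.0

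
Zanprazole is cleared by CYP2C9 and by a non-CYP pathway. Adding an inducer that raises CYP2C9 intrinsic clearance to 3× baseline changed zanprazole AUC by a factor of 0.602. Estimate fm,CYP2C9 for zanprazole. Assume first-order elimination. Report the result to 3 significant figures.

0.331

CL'/CL = 1 / 0.602 = 1.661
3·fm + (1 − fm) = 1.661
fm = (1.661 − 1) / (3 − 1) = 0.331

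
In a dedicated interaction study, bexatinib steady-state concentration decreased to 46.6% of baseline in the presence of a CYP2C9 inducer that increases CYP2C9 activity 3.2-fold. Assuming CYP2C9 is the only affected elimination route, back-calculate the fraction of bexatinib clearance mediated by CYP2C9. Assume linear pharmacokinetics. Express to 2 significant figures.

Let fm be the CYP2C9 fraction. New clearance relative to baseline = fm × 3.2 + (1 − fm).
Steady-state concentration ratio = 1 / (new CL fraction), so new CL fraction = 1 / 0.466 = 2.146.
fm × 3.2 + 1 − fm = 2.146  ⇒  fm × (3.2 − 1) = 1.146  ⇒  fm = 0.52.

0.52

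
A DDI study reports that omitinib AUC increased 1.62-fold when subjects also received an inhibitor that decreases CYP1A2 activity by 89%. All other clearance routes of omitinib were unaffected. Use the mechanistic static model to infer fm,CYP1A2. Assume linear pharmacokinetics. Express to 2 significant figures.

CL'/CL = 1 / 1.62 = 0.6173
0.11·fm + (1 − fm) = 0.6173
fm = (0.6173 − 1) / (0.11 − 1) = 0.43

0.43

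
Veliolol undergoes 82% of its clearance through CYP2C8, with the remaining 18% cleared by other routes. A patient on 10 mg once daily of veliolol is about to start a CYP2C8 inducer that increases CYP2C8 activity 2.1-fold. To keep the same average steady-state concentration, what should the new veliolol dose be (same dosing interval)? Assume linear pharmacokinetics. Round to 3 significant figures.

The CYP2C8 pathway (82% of clearance) increases to 2.1× activity: 0.82 × 2.1 = 1.722.
Non-CYP routes (18%) are unchanged.
New clearance relative to baseline: 1.722 + 0.18 = 1.902.
Exposure is unchanged when dose changes in proportion to clearance. New dose = 10 mg × 1.902 = 19.0 mg.

19.0 mg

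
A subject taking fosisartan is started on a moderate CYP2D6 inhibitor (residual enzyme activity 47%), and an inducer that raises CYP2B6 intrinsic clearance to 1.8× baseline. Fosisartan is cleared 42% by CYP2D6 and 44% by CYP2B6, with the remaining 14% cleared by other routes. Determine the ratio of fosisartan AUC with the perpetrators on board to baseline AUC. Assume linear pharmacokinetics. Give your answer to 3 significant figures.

0.885

CYP2D6: 0.42 × 0.47 = 0.1974
CYP2B6: 0.44 × 1.8 = 0.792
Other: 0.14 (unchanged)
CL_new/CL_old = 0.1974 + 0.792 + 0.14 = 1.1294.
Because AUC varies inversely with clearance, the combined effect is 1 / 1.1294 = 0.885.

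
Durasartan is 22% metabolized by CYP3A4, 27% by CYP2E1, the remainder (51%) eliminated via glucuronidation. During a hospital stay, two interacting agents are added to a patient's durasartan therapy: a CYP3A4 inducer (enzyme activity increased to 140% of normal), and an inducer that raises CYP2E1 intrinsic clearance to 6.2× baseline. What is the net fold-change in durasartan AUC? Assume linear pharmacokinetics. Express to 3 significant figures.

0.401

The CYP3A4 pathway (22% of clearance) is boosted to 1.4× activity: 0.22 × 1.4 = 0.308.
The CYP2E1 pathway (27% of clearance) increases to 6.2× activity: 0.27 × 6.2 = 1.674.
The remaining 51% of clearance is unaffected.
CL_new/CL_old = 0.308 + 1.674 + 0.51 = 2.492.
Net AUC ratio = 1 / 2.492 = 0.401.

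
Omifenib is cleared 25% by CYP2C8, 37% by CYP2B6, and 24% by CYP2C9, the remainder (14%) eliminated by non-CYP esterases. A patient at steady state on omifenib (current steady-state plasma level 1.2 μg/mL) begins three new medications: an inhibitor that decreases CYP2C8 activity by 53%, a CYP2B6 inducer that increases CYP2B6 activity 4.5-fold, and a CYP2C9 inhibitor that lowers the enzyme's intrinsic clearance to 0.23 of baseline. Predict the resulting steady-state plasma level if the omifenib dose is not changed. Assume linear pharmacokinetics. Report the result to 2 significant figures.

CYP2C8: 0.25 × 0.47 = 0.1175
CYP2B6: 0.37 × 4.5 = 1.665
CYP2C9: 0.24 × 0.23 = 0.0552
Other: 0.14 (unchanged)
Relative clearance = 0.1175 + 1.665 + 0.0552 + 0.14 = 1.9777.
Dividing the baseline by the relative clearance: 1.2 / 1.9777 = 0.61 μg/mL.

0.61 μg/mL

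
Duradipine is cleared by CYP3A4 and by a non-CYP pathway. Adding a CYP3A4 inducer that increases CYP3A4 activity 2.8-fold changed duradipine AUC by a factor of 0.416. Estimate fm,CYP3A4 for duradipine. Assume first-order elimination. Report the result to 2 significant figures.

Call the CYP3A4 fraction fm. After the interaction, CL_new/CL_old = fm × 2.8 + (1 − fm).
AUC ratio = 1 / (new CL fraction), so new CL fraction = 1 / 0.416 = 2.404.
fm × 2.8 + 1 − fm = 2.404  ⇒  fm × (2.8 − 1) = 1.404  ⇒  fm = 0.78.

0.78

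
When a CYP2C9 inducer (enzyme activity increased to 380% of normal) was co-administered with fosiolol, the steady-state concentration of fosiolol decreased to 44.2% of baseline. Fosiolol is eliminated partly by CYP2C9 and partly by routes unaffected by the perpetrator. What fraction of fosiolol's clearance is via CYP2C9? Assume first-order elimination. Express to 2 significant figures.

CL'/CL = 1 / 0.442 = 2.262
3.8·fm + (1 − fm) = 2.262
fm = (2.262 − 1) / (3.8 − 1) = 0.45

0.45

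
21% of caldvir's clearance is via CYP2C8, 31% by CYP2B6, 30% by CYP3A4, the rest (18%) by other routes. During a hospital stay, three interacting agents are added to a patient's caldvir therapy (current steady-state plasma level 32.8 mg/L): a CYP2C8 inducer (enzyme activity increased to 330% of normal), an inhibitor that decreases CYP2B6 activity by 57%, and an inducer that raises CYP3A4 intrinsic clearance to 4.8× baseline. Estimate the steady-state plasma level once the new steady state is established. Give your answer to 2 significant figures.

13 mg/L

CYP2C8: 0.21 × 3.3 = 0.693
CYP2B6: 0.31 × 0.43 = 0.1333
CYP3A4: 0.3 × 4.8 = 1.44
Other: 0.18 (unchanged)
Relative clearance = 0.693 + 0.1333 + 1.44 + 0.18 = 2.4463.
Steady-state plasma level ∝ 1/CL: new value = 32.8 / 2.4463 = 13 mg/L.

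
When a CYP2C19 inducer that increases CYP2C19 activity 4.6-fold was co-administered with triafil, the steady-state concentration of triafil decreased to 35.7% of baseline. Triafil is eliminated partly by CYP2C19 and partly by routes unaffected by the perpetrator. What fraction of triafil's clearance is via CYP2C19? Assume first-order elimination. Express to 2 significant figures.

0.50

Call the CYP2C19 fraction fm. After the interaction, CL_new/CL_old = fm × 4.6 + (1 − fm).
Steady-state concentration ratio = 1 / (new CL fraction), so new CL fraction = 1 / 0.357 = 2.801.
fm × 4.6 + 1 − fm = 2.801  ⇒  fm × (4.6 − 1) = 1.801  ⇒  fm = 0.50.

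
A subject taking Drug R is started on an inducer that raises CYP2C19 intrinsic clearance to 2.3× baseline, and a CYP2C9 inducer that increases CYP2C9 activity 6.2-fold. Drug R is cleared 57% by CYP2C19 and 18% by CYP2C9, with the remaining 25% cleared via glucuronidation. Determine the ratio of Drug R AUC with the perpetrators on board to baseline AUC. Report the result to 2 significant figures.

0.37

The CYP2C19 pathway (57% of clearance) is boosted to 2.3× activity: 0.57 × 2.3 = 1.311.
The CYP2C9 pathway (18% of clearance) rises to 6.2× activity: 0.18 × 6.2 = 1.116.
The remaining 25% of clearance is unaffected.
CL_new/CL_old = 1.311 + 1.116 + 0.25 = 2.677.
Because AUC varies inversely with clearance, the combined effect is 1 / 2.677 = 0.37.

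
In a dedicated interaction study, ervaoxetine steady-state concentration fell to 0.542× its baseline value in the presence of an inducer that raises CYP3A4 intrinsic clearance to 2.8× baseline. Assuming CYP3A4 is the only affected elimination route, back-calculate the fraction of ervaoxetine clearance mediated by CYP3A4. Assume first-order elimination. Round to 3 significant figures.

0.469

Write x for the fraction cleared via CYP3A4. The observed steady-state concentration change means clearance rose to 1/0.542 = 1.845 of baseline.
Only the CYP3A4 route changed, so 1.845 = x·2.8 + (1 − x), giving x = 0.469.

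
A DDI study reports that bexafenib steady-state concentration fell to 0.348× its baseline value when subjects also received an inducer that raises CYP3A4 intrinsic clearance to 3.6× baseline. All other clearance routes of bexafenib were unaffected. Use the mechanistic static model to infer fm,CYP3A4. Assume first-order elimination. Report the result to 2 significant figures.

Let fm be the CYP3A4 fraction. New clearance relative to baseline = fm × 3.6 + (1 − fm).
Steady-state concentration ratio = 1 / (new CL fraction), so new CL fraction = 1 / 0.348 = 2.874.
fm × 3.6 + 1 − fm = 2.874  ⇒  fm × (3.6 − 1) = 1.874  ⇒  fm = 0.72.

0.72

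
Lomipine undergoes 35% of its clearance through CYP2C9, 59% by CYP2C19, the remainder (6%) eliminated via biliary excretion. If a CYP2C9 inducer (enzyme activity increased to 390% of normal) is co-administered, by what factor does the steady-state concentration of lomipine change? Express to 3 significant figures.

The CYP2C9 pathway (35% of clearance) is boosted to 3.9× activity: 0.35 × 3.9 = 1.365.
CYP2C19 (59%) and the residual 6% are unaffected.
New clearance relative to baseline: 1.365 + 0.59 + 0.06 = 2.015.
Since steady-state concentration ∝ 1/CL, the ratio is 1 / 2.015 = 0.496.

0.496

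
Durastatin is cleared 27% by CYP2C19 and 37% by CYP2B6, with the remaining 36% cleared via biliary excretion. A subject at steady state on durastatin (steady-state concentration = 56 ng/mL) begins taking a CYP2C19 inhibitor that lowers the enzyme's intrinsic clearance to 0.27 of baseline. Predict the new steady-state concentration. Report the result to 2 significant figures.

70 ng/mL

The CYP2C19 pathway (27% of clearance) falls to 0.27× activity: 0.27 × 0.27 = 0.0729.
CYP2B6 (37%) and the residual 36% are unaffected.
Relative clearance = 0.0729 + 0.37 + 0.36 = 0.8029.
New steady-state concentration = baseline ÷ relative clearance = 56 / 0.8029 = 70 ng/mL.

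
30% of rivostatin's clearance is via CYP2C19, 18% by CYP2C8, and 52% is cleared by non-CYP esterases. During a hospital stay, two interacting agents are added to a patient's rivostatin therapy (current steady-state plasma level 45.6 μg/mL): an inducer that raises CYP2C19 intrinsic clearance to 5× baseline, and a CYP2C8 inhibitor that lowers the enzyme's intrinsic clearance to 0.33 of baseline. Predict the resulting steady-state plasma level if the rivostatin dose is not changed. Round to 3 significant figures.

CYP2C19: 0.3 × 5 = 1.5
CYP2C8: 0.18 × 0.33 = 0.0594
Other: 0.52 (unchanged)
Relative clearance = 1.5 + 0.0594 + 0.52 = 2.0794.
Dividing the baseline by the relative clearance: 45.6 / 2.0794 = 21.9 μg/mL.

21.9 μg/mL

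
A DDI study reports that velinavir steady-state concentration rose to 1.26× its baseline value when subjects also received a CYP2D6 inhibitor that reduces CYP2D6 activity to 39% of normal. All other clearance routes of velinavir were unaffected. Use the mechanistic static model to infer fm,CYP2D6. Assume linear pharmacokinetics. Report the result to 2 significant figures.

CL'/CL = 1 / 1.26 = 0.7937
0.39·fm + (1 − fm) = 0.7937
fm = (0.7937 − 1) / (0.39 − 1) = 0.34

0.34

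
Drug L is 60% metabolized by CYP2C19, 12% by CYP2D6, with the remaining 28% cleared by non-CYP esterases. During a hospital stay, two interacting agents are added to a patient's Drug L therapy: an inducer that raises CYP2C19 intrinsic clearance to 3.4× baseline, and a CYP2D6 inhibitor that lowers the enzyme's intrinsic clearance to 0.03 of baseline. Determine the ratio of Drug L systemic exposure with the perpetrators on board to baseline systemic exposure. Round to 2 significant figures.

0.43

CYP2C19: 0.6 × 3.4 = 2.04
CYP2D6: 0.12 × 0.03 = 0.0036
Other: 0.28 (unchanged)
CL_new/CL_old = 2.04 + 0.0036 + 0.28 = 2.3236.
Because systemic exposure varies inversely with clearance, the combined effect is 1 / 2.3236 = 0.43.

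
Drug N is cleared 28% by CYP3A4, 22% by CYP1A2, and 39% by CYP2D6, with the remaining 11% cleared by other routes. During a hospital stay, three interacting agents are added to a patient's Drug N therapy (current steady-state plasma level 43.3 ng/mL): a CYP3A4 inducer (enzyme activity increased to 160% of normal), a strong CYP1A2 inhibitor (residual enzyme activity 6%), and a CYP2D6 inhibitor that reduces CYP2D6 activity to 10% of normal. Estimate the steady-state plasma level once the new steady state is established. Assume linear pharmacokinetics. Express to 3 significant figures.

71.0 ng/mL

The CYP3A4 pathway (28% of clearance) increases to 1.6× activity: 0.28 × 1.6 = 0.448.
The CYP1A2 pathway (22% of clearance) falls to 0.06× activity: 0.22 × 0.06 = 0.0132.
The CYP2D6 pathway (39% of clearance) is reduced to 0.1× activity: 0.39 × 0.1 = 0.039.
Non-CYP routes (11%) are unchanged.
New clearance relative to baseline: 0.448 + 0.0132 + 0.039 + 0.11 = 0.6102.
Dividing the baseline by the relative clearance: 43.3 / 0.6102 = 71.0 ng/mL.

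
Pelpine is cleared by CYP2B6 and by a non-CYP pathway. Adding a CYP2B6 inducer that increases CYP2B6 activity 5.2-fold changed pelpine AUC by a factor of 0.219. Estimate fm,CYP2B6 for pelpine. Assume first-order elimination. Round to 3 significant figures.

CL'/CL = 1 / 0.219 = 4.566
5.2·fm + (1 − fm) = 4.566
fm = (4.566 − 1) / (5.2 − 1) = 0.849

0.849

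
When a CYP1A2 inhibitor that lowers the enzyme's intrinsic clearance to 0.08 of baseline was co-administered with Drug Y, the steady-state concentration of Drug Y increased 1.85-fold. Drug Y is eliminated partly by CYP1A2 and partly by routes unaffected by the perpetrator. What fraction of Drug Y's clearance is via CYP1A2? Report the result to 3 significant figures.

Let fm be the CYP1A2 fraction. New clearance relative to baseline = fm × 0.08 + (1 − fm).
Steady-state concentration ratio = 1 / (new CL fraction), so new CL fraction = 1 / 1.85 = 0.5405.
fm × 0.08 + 1 − fm = 0.5405  ⇒  fm × (0.08 − 1) = −0.4595  ⇒  fm = 0.499.

0.499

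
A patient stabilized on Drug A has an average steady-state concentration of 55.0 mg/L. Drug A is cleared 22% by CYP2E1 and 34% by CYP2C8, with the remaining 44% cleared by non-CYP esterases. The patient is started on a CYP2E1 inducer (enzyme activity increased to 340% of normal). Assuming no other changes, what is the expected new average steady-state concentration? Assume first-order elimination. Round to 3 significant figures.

36.0 mg/L

The CYP2E1 pathway (22% of clearance) increases to 3.4× activity: 0.22 × 3.4 = 0.748.
CYP2C8 (34%) and the residual 44% are unaffected.
Relative clearance = 0.748 + 0.34 + 0.44 = 1.528.
New average steady-state concentration = baseline ÷ relative clearance = 55.0 / 1.528 = 36.0 mg/L.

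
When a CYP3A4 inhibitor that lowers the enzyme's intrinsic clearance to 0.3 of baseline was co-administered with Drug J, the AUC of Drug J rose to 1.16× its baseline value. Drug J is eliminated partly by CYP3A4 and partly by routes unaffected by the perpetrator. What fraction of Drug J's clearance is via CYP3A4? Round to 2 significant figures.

Call the CYP3A4 fraction fm. After the interaction, CL_new/CL_old = fm × 0.3 + (1 − fm).
AUC ratio = 1 / (new CL fraction), so new CL fraction = 1 / 1.16 = 0.8621.
fm × 0.3 + 1 − fm = 0.8621  ⇒  fm × (0.3 − 1) = −0.1379  ⇒  fm = 0.20.

0.20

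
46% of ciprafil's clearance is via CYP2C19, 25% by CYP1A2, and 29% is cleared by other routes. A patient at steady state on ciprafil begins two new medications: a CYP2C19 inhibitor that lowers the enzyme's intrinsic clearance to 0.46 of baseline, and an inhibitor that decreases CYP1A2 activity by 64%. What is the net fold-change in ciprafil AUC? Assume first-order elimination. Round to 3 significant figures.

The CYP2C19 pathway (46% of clearance) is reduced to 0.46× activity: 0.46 × 0.46 = 0.2116.
The CYP1A2 pathway (25% of clearance) drops to 0.36× activity: 0.25 × 0.36 = 0.09.
Non-CYP routes (29%) are unchanged.
Relative clearance = 0.2116 + 0.09 + 0.29 = 0.5916.
Net AUC ratio = 1 / 0.5916 = 1.69.

1.69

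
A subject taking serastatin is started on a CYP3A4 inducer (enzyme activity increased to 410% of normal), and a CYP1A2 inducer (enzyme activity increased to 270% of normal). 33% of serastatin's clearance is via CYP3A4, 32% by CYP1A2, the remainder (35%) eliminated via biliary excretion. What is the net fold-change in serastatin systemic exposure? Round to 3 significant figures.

0.390

CYP3A4: 0.33 × 4.1 = 1.353
CYP1A2: 0.32 × 2.7 = 0.864
Other: 0.35 (unchanged)
New clearance relative to baseline: 1.353 + 0.864 + 0.35 = 2.567.
Because systemic exposure varies inversely with clearance, the combined effect is 1 / 2.567 = 0.390.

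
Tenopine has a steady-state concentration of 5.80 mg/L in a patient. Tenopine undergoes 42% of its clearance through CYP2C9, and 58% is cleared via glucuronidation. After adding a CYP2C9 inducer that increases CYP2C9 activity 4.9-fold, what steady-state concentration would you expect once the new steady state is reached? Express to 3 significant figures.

2.20 mg/L

The CYP2C9 pathway (42% of clearance) is boosted to 4.9× activity: 0.42 × 4.9 = 2.058.
The remaining 58% of clearance is unaffected.
CL_new/CL_old = 2.058 + 0.58 = 2.638.
Steady-state concentration ∝ 1/CL, so new value = 5.80 / 2.638 = 2.20 mg/L.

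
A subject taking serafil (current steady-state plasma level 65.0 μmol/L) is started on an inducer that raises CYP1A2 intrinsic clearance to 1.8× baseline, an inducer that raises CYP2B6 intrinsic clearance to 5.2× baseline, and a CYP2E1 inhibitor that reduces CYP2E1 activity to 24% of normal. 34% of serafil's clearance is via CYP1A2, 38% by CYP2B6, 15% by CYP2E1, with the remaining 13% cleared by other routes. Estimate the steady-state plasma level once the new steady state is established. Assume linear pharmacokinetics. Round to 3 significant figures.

The CYP1A2 pathway (34% of clearance) is boosted to 1.8× activity: 0.34 × 1.8 = 0.612.
The CYP2B6 pathway (38% of clearance) is boosted to 5.2× activity: 0.38 × 5.2 = 1.976.
The CYP2E1 pathway (15% of clearance) drops to 0.24× activity: 0.15 × 0.24 = 0.036.
The remaining 13% of clearance is unaffected.
CL_new/CL_old = 0.612 + 1.976 + 0.036 + 0.13 = 2.754.
Steady-state plasma level ∝ 1/CL: new value = 65.0 / 2.754 = 23.6 μmol/L.

23.6 μmol/L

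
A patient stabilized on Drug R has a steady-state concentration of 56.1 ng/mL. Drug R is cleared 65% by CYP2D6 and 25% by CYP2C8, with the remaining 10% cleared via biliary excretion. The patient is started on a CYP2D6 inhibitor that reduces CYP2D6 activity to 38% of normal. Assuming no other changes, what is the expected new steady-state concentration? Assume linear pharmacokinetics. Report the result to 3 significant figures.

94.0 ng/mL

The CYP2D6 pathway (65% of clearance) falls to 0.38× activity: 0.65 × 0.38 = 0.247.
CYP2C8 (25%) and the residual 10% are unaffected.
CL_new/CL_old = 0.247 + 0.25 + 0.1 = 0.597.
New steady-state concentration = baseline ÷ relative clearance = 56.1 / 0.597 = 94.0 ng/mL.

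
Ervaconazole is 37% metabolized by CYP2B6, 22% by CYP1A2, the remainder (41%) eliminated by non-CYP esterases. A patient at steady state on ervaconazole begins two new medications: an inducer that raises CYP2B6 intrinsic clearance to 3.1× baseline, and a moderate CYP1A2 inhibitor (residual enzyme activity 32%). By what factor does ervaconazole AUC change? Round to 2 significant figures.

The CYP2B6 pathway (37% of clearance) increases to 3.1× activity: 0.37 × 3.1 = 1.147.
The CYP1A2 pathway (22% of clearance) is reduced to 0.32× activity: 0.22 × 0.32 = 0.0704.
The remaining 41% of clearance is unaffected.
New clearance relative to baseline: 1.147 + 0.0704 + 0.41 = 1.6274.
AUC ∝ 1/CL: fold-change = 1 / 1.6274 = 0.61.

0.61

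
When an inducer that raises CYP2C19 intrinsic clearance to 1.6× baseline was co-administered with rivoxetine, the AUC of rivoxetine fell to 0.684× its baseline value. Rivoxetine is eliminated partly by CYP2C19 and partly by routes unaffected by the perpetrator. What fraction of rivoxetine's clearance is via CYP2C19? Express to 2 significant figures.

Let x = fm,CYP2C19. Because AUC ∝ 1/CL, relative clearance rose to 1/0.684 = 1.462.
Setting x·1.6 + (1 − x) = 1.462 and solving: x = (1.462 − 1)/(1.6 − 1) = 0.77.

0.77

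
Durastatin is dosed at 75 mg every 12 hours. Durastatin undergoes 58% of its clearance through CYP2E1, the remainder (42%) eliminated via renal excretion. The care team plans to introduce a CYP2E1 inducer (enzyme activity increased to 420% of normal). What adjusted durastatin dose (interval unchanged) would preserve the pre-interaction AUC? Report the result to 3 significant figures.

The CYP2E1 pathway (58% of clearance) rises to 4.2× activity: 0.58 × 4.2 = 2.436.
Non-CYP routes (42%) are unchanged.
CL_new/CL_old = 2.436 + 0.42 = 2.856.
To maintain the same steady-state level, dose must scale with clearance: new dose = 75 × 2.856 = 214 mg.

214 mg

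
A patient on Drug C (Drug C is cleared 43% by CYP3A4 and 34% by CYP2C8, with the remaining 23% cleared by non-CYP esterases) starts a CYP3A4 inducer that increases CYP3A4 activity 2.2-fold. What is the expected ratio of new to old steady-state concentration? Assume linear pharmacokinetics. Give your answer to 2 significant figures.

The CYP3A4 pathway (43% of clearance) is boosted to 2.2× activity: 0.43 × 2.2 = 0.946.
CYP2C8 (34%) and the residual 23% are unaffected.
CL_new/CL_old = 0.946 + 0.34 + 0.23 = 1.516.
Steady-state concentration ratio = CL_old/CL_new = 1 / 1.516 = 0.66.

0.66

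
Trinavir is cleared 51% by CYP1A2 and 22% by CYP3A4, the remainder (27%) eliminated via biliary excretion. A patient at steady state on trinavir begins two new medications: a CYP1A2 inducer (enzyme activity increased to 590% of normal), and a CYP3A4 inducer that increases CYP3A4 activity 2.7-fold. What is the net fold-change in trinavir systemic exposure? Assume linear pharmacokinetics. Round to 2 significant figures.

0.26

CYP1A2: 0.51 × 5.9 = 3.009
CYP3A4: 0.22 × 2.7 = 0.594
Other: 0.27 (unchanged)
Relative clearance = 3.009 + 0.594 + 0.27 = 3.873.
Net systemic exposure ratio = 1 / 3.873 = 0.26.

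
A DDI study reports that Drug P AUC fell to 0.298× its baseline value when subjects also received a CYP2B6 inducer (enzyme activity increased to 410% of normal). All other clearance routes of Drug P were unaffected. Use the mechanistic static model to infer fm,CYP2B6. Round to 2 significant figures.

Write x for the fraction cleared via CYP2B6. The observed AUC change means clearance rose to 1/0.298 = 3.356 of baseline.
Only the CYP2B6 route changed, so 3.356 = x·4.1 + (1 − x), giving x = 0.76.

0.76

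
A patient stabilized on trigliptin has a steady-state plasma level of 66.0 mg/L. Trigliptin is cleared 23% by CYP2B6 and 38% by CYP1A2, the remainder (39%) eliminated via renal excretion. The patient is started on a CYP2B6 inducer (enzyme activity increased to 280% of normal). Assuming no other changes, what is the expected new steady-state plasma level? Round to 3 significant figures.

46.7 mg/L

The CYP2B6 pathway (23% of clearance) rises to 2.8× activity: 0.23 × 2.8 = 0.644.
CYP1A2 (38%) and the residual 39% are unaffected.
CL_new/CL_old = 0.644 + 0.38 + 0.39 = 1.414.
New steady-state plasma level = baseline ÷ relative clearance = 66.0 / 1.414 = 46.7 mg/L.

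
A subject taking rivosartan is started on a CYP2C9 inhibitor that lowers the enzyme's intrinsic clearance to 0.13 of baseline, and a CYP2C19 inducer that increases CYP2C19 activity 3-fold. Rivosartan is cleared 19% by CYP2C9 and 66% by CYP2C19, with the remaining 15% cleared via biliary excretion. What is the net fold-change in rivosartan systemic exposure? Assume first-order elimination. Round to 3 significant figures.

The CYP2C9 pathway (19% of clearance) is reduced to 0.13× activity: 0.19 × 0.13 = 0.0247.
The CYP2C19 pathway (66% of clearance) is boosted to 3× activity: 0.66 × 3 = 1.98.
The remaining 15% of clearance is unaffected.
New clearance relative to baseline: 0.0247 + 1.98 + 0.15 = 2.1547.
Because systemic exposure varies inversely with clearance, the combined effect is 1 / 2.1547 = 0.464.

0.464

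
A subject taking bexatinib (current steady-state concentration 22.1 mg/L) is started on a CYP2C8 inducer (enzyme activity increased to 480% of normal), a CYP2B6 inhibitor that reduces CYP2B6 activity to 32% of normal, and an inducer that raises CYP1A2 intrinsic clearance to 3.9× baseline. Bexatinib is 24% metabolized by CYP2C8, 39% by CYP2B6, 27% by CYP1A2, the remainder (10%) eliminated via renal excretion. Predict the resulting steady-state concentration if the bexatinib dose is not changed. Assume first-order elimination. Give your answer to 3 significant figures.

The CYP2C8 pathway (24% of clearance) is boosted to 4.8× activity: 0.24 × 4.8 = 1.152.
The CYP2B6 pathway (39% of clearance) falls to 0.32× activity: 0.39 × 0.32 = 0.1248.
The CYP1A2 pathway (27% of clearance) rises to 3.9× activity: 0.27 × 3.9 = 1.053.
The remaining 10% of clearance is unaffected.
Relative clearance = 1.152 + 0.1248 + 1.053 + 0.1 = 2.4298.
New steady-state concentration = 22.1 / 2.4298 = 9.10 mg/L (concentration scales inversely with clearance).

9.10 mg/L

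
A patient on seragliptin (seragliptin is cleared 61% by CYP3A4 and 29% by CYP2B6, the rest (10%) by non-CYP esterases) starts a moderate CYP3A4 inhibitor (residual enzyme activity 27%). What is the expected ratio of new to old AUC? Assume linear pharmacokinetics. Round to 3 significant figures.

CYP3A4: 0.61 × 0.27 = 0.1647
CYP2B6: 0.29 (unchanged)
Other: 0.1 (unchanged)
Relative clearance = 0.1647 + 0.29 + 0.1 = 0.5547.
Since AUC ∝ 1/CL, the ratio is 1 / 0.5547 = 1.80.

1.80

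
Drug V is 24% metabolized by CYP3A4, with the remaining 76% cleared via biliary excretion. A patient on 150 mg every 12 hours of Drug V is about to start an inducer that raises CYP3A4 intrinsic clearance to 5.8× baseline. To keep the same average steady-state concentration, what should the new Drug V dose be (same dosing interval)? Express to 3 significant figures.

323 mg

CYP3A4: 0.24 × 5.8 = 1.392
Other: 0.76 (unchanged)
CL_new/CL_old = 1.392 + 0.76 = 2.152.
Css,avg = (dose rate)/CL, so holding Css fixed requires dose ∝ CL: 150 × 2.152 = 323 mg.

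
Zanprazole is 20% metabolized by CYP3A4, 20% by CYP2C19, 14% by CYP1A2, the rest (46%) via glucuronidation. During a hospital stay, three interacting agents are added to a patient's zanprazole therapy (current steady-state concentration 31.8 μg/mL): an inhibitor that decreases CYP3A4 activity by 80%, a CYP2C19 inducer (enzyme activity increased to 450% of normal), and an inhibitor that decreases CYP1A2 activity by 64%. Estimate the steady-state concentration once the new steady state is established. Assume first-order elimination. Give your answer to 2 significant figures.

22 μg/mL

CYP3A4: 0.2 × 0.2 = 0.04
CYP2C19: 0.2 × 4.5 = 0.9
CYP1A2: 0.14 × 0.36 = 0.0504
Other: 0.46 (unchanged)
New clearance relative to baseline: 0.04 + 0.9 + 0.0504 + 0.46 = 1.4504.
New steady-state concentration = 31.8 / 1.4504 = 22 μg/mL (concentration scales inversely with clearance).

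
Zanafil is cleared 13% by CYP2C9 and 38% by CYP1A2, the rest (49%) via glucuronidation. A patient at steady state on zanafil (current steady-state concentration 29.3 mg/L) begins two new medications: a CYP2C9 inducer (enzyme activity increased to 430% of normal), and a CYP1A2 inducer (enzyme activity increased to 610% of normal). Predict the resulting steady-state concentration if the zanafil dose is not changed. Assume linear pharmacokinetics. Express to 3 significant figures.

8.70 mg/L

The CYP2C9 pathway (13% of clearance) is boosted to 4.3× activity: 0.13 × 4.3 = 0.559.
The CYP1A2 pathway (38% of clearance) increases to 6.1× activity: 0.38 × 6.1 = 2.318.
Non-CYP routes (49%) are unchanged.
New clearance relative to baseline: 0.559 + 2.318 + 0.49 = 3.367.
New steady-state concentration = 29.3 / 3.367 = 8.70 mg/L (concentration scales inversely with clearance).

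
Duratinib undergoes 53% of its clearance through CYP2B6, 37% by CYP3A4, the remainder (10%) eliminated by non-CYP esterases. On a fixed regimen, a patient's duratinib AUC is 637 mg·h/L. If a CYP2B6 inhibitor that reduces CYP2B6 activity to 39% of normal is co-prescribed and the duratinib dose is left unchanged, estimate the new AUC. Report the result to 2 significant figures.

9.4 × 10² mg·h/L

CYP2B6: 0.53 × 0.39 = 0.2067
CYP3A4: 0.37 (unchanged)
Other: 0.1 (unchanged)
Relative clearance = 0.2067 + 0.37 + 0.1 = 0.6767.
AUC ∝ 1/CL, so new value = 637 / 0.6767 = 9.4 × 10² mg·h/L.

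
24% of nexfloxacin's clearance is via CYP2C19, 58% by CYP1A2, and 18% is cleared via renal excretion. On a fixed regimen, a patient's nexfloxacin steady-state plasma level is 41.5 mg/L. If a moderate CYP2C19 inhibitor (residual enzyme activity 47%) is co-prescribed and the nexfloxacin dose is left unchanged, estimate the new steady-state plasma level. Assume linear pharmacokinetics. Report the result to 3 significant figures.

47.5 mg/L

The CYP2C19 pathway (24% of clearance) drops to 0.47× activity: 0.24 × 0.47 = 0.1128.
CYP1A2 (58%) and the residual 18% are unaffected.
Relative clearance = 0.1128 + 0.58 + 0.18 = 0.8728.
New steady-state plasma level = baseline ÷ relative clearance = 41.5 / 0.8728 = 47.5 mg/L.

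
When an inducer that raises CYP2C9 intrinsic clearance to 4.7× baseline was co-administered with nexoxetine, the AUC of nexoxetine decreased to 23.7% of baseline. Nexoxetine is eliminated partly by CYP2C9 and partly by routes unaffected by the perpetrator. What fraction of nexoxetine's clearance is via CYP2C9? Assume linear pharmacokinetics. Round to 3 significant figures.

Let fm be the CYP2C9 fraction. New clearance relative to baseline = fm × 4.7 + (1 − fm).
AUC ratio = 1 / (new CL fraction), so new CL fraction = 1 / 0.237 = 4.219.
fm × 4.7 + 1 − fm = 4.219  ⇒  fm × (4.7 − 1) = 3.219  ⇒  fm = 0.870.

0.870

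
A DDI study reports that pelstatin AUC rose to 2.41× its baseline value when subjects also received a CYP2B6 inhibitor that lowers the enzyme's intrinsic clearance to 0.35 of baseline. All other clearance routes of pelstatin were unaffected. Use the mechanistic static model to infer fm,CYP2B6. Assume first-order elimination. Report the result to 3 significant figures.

0.900

Let fm be the CYP2B6 fraction. New clearance relative to baseline = fm × 0.35 + (1 − fm).
AUC ratio = 1 / (new CL fraction), so new CL fraction = 1 / 2.41 = 0.4149.
fm × 0.35 + 1 − fm = 0.4149  ⇒  fm × (0.35 − 1) = −0.5851  ⇒  fm = 0.900.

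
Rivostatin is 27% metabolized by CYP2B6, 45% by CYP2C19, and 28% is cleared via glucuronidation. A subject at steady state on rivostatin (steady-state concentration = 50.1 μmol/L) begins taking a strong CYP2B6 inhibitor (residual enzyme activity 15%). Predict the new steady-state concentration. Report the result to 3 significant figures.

CYP2B6: 0.27 × 0.15 = 0.0405
CYP2C19: 0.45 (unchanged)
Other: 0.28 (unchanged)
Relative clearance = 0.0405 + 0.45 + 0.28 = 0.7705.
With dosing unchanged, steady-state concentration scales as 1/CL: 50.1 / 0.7705 = 65.0 μmol/L.

65.0 μmol/L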